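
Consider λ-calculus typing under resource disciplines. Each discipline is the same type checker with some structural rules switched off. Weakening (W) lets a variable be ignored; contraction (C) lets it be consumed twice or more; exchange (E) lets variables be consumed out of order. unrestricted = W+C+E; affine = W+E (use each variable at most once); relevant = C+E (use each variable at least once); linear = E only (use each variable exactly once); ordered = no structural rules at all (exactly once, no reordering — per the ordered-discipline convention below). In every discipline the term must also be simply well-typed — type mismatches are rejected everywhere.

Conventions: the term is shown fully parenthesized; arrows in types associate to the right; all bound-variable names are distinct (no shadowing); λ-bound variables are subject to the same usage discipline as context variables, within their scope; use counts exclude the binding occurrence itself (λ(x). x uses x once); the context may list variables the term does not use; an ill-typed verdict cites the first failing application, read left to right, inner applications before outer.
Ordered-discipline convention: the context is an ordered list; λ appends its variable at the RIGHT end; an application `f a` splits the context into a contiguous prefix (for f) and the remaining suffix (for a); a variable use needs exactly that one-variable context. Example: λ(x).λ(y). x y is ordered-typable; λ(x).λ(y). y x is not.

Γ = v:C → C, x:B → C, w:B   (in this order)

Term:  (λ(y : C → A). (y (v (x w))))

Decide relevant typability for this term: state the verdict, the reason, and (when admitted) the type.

yes — v, x, w, y: all used, weakening unneeded; term : (C → A) → A
use counts: v=1; x=1; w=1; y (λ-bound)=1
left-to-right use order: y, v, x, w
typing: ✓ — (C → A) → A
across the five disciplines: ordered ✗ | linear ✓ | affine ✓ | relevant ✓ | unrestricted ✓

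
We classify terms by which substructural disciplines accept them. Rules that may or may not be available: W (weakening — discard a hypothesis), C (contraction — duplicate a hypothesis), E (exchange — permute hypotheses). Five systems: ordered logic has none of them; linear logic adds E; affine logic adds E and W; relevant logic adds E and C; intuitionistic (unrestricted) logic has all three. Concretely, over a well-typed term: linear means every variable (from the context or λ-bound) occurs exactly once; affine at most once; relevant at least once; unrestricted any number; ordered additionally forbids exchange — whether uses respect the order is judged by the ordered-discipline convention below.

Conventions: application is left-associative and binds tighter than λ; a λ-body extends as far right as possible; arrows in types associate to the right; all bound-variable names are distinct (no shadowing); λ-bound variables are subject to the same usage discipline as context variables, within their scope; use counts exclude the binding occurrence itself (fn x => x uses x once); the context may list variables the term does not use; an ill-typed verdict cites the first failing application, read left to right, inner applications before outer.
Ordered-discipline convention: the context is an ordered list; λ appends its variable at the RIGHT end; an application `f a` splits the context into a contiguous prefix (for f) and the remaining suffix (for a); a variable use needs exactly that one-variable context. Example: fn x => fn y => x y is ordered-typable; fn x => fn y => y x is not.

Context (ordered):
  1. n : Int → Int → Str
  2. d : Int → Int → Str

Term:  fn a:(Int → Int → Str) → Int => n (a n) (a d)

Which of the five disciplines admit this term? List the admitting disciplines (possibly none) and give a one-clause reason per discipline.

accepted by: relevant, unrestricted
counts: n: 2×; d: 1×; a (λ-bound): 2×
use order (left to right): n, a, n, a, d
typing: well-typed at ((Int → Int → Str) → Int) → Str
ordered: ✗, repeated use of n ×2, a ×2
linear: ✗, repeated use of n ×2, a ×2
affine: ✗, repeated use of n ×2, a ×2
relevant: ✓, n, d, a: all used, weakening unneeded
unrestricted: ✓, well-typed at ((Int → Int → Str) → Int) → Str; no restrictions here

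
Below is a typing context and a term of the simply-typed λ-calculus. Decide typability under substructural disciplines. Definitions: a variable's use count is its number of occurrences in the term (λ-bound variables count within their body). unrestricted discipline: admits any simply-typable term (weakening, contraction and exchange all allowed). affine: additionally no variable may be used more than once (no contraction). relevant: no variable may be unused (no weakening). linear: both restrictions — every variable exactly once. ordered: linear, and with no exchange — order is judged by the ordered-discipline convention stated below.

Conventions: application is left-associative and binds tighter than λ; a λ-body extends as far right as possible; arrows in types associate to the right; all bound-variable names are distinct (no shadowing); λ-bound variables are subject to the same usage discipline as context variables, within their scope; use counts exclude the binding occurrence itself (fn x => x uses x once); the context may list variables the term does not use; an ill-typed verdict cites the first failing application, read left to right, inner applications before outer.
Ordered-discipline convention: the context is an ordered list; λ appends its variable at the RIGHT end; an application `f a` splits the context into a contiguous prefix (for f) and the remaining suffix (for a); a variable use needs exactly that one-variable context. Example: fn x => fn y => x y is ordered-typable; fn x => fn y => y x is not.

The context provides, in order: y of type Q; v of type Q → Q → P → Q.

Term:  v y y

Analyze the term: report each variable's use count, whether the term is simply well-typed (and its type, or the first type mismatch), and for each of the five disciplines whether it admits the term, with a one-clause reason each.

use counts: y: 2, v: 1
uses in reading order: v, y, y
typing: well-typed — term : P → Q
ordered: ✗ — y ×2 used more than once (contraction)
linear: ✗ — y ×2 used more than once (contraction)
affine: ✗ — y ×2 used more than once (contraction)
relevant: ✓ — at least one use each (y, v)
unrestricted: ✓ — simply typable at P → Q; W, C, E all held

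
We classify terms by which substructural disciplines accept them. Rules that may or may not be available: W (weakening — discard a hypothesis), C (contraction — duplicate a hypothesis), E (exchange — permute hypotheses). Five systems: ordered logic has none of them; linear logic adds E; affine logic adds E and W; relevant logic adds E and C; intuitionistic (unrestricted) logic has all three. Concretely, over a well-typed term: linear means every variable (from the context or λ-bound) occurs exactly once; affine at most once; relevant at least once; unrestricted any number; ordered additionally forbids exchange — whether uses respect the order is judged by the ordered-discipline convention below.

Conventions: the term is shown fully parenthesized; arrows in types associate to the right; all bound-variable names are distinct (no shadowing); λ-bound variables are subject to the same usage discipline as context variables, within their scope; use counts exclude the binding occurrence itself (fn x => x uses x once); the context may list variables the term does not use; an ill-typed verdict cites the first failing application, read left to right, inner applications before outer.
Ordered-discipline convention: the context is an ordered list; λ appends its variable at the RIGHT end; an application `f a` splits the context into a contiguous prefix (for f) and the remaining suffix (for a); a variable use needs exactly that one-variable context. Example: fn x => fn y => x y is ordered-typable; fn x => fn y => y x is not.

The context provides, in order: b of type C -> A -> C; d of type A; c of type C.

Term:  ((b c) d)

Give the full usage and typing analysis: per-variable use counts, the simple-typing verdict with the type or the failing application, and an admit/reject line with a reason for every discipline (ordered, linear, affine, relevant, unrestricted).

usage: b=1, d=1, c=1
use order (left to right): b, c, d
typing: the term checks, with type C
ordered ✗ (no contiguous prefix/suffix split fits b, c, d)
linear ✓ (b, d, c: one use apiece)
affine ✓ (no duplicate uses among b, d, c)
relevant ✓ (none of b, d, c goes unused)
unrestricted ✓ (typability at C is all that's needed)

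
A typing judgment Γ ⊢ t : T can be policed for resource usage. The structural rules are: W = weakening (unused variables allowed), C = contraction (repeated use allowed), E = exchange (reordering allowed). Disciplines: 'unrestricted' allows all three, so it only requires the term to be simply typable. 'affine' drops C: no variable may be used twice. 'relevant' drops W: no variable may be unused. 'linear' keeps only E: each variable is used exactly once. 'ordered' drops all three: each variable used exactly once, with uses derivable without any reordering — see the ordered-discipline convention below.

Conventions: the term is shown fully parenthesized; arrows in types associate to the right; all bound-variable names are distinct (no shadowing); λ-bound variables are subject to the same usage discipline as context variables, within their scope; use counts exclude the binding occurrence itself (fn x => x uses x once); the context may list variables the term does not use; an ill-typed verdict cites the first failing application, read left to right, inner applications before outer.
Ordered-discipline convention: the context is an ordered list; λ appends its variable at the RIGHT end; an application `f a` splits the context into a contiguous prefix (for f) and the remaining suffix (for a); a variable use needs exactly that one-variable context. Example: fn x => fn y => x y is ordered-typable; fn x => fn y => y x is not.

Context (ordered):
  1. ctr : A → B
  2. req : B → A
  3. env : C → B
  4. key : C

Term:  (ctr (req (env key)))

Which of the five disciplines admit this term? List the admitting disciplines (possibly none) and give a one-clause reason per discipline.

accepted by: ordered, linear, affine, relevant, unrestricted
use counts: ctr: 1, req: 1, env: 1, key: 1
uses in reading order: ctr, req, env, key
typing: the term checks, with type B
ordered ✓ (ctr, req, env, key: once each, no exchange needed)
linear ✓ (each of ctr, req, env, key used exactly once)
affine ✓ (at most one use each (ctr, req, env, key))
relevant ✓ (ctr, req, env, key: all used, weakening unneeded)
unrestricted ✓ (simply typable at B; W, C, E all held)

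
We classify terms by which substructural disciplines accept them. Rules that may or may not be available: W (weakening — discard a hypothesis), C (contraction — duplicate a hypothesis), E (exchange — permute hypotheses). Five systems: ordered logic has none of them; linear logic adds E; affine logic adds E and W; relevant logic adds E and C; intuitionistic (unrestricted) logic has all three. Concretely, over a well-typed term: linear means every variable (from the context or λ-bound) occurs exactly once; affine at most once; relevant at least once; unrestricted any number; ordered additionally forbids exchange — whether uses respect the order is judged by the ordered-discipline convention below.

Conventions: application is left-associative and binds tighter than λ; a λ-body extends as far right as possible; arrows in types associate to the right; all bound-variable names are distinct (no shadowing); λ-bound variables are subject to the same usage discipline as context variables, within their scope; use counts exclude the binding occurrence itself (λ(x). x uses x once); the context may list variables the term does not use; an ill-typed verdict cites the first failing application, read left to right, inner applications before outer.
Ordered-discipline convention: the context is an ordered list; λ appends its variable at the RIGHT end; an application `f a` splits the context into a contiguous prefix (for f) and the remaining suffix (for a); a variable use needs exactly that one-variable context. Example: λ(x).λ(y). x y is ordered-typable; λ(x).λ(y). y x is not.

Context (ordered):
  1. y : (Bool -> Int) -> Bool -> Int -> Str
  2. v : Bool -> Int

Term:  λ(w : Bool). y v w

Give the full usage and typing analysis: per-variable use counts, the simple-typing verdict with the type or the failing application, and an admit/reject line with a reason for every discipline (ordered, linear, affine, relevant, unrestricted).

use counts: y=1; v=1; w [bound]=1
uses in reading order: y, v, w
typing: ✓ — Bool -> Int -> Str
ordered: ✓, one use each (y, v, w); ordered split holds
linear: ✓, single use per variable (y, v, w)
affine: ✓, no duplicate uses among y, v, w
relevant: ✓, none of y, v, w goes unused
unrestricted: ✓, typability at Bool -> Int -> Str is all that's needed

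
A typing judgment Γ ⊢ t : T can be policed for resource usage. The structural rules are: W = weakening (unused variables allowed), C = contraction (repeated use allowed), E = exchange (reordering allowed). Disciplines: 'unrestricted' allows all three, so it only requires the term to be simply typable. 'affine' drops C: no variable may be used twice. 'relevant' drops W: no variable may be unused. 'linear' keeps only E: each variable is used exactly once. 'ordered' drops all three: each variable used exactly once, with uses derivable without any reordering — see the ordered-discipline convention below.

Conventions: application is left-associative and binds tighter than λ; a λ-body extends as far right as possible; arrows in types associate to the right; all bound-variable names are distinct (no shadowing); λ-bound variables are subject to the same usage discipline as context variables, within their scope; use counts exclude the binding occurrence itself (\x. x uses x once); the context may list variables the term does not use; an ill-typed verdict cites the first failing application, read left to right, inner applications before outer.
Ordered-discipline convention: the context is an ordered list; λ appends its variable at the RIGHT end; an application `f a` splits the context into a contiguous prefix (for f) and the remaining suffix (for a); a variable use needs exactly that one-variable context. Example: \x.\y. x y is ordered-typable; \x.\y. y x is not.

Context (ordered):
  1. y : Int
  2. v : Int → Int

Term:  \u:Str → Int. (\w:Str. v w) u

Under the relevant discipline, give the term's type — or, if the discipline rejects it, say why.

not well-typed under relevant — a type mismatch blocks all five
counts: y: 0, v: 1, u (λ-bound): 1, w (λ-bound): 1
order of uses: v, w, u
typing: ill-typed: an argument Str mismatches the expected Int
per-discipline verdicts: ordered ✗, linear ✗, affine ✗, relevant ✗, unrestricted ✗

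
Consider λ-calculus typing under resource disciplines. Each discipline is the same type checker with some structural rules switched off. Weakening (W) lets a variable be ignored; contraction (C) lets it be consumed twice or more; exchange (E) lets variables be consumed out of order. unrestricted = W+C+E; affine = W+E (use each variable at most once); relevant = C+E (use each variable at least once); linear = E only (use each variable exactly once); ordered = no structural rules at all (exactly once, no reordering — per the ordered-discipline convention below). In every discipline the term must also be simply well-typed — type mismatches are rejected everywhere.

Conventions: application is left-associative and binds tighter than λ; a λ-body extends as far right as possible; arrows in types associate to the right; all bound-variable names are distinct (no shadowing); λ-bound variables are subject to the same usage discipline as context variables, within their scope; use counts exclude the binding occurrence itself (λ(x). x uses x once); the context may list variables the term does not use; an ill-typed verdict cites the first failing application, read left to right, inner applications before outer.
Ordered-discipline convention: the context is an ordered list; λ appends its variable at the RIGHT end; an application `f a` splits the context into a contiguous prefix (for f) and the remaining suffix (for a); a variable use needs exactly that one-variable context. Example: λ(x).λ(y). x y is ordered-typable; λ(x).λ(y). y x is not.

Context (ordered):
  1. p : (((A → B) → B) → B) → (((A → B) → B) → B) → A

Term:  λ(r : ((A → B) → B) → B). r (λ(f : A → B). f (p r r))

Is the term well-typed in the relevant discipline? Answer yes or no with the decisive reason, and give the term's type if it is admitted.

yes — every one of p, r, f appears; term : (((A → B) → B) → B) → B
usage: p=1, r (bound)=3, f (bound)=1
order of uses: r, f, p, r, r
typing: well-typed at (((A → B) → B) → B) → B
across the five disciplines: ordered ✗; linear ✗; affine ✗; relevant ✓; unrestricted ✓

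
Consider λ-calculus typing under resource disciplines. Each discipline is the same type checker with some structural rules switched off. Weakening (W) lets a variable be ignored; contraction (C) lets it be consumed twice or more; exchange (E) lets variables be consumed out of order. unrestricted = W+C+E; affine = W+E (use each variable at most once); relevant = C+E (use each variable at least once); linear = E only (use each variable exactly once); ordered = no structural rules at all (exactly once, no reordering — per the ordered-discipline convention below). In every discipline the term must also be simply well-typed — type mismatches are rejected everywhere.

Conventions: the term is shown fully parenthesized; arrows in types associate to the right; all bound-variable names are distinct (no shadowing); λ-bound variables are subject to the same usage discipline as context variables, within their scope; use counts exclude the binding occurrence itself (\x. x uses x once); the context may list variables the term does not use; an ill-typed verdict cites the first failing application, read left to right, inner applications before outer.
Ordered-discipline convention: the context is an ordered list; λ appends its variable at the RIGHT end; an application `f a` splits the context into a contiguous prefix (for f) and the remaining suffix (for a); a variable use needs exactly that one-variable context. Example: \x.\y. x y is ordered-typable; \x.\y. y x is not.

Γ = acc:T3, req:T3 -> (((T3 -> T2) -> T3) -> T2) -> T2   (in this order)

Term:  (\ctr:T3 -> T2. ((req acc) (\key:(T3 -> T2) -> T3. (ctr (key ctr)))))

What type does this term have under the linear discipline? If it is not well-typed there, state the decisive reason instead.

not well-typed under linear — ctr ×2 used more than once (contraction)
use counts: acc=1, req=1, ctr (bound)=2, key (bound)=1
uses in reading order: req, acc, ctr, key, ctr
typing: well-typed at (T3 -> T2) -> T2
per-discipline verdicts: ordered ✗ | linear ✗ | affine ✗ | relevant ✓ | unrestricted ✓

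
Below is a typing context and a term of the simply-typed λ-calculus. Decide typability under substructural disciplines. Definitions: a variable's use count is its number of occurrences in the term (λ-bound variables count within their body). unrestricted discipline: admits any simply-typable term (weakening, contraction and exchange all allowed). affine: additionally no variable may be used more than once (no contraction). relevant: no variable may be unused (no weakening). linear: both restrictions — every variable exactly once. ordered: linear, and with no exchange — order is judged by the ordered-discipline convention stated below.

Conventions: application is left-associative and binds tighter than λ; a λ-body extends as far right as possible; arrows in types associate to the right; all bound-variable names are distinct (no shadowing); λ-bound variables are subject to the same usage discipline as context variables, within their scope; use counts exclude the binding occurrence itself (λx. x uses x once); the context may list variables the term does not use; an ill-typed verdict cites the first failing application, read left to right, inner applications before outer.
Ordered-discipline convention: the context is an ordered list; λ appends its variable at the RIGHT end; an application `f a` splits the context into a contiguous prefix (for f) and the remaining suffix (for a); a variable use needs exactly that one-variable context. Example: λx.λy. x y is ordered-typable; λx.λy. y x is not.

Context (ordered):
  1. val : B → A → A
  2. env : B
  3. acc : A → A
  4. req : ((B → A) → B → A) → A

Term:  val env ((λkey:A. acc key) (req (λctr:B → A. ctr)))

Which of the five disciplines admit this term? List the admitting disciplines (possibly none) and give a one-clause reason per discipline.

admitting disciplines: ordered, linear, affine, relevant, unrestricted
usage: val=1, env=1, acc=1, req=1, key [bound]=1, ctr [bound]=1
order of uses: val, env, acc, key, req, ctr
typing: well-typed — term : A
ordered: ✓, one use each (val, env, acc, req, key, ctr); ordered split holds
linear: ✓, val, env, acc, req, key, ctr: one use apiece
affine: ✓, no duplicate uses among val, env, acc, req, key, ctr
relevant: ✓, every one of val, env, acc, req, key, ctr appears
unrestricted: ✓, well-typed at A; no restrictions here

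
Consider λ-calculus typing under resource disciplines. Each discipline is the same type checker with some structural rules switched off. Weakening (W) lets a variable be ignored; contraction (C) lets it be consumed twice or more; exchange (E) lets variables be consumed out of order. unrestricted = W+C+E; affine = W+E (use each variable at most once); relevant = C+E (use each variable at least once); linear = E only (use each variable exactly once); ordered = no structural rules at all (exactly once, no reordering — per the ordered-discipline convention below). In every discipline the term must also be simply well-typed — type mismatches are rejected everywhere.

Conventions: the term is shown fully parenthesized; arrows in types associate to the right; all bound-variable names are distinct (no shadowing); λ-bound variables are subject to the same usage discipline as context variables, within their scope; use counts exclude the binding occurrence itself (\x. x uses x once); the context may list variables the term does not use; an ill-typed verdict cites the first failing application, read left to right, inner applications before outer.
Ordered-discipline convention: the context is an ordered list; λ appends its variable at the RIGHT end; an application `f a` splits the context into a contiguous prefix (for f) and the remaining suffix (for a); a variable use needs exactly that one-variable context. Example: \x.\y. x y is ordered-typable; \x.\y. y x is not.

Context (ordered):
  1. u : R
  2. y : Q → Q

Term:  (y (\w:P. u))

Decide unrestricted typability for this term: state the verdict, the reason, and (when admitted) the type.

no — the type mismatch rejects it
variable uses: u: 1×; y: 1×; w (λ-bound): 0×
uses in reading order: y, u
typing: ill-typed: an application expects Q but receives P → R
per-discipline verdicts: ordered ✗, linear ✗, affine ✗, relevant ✗, unrestricted ✗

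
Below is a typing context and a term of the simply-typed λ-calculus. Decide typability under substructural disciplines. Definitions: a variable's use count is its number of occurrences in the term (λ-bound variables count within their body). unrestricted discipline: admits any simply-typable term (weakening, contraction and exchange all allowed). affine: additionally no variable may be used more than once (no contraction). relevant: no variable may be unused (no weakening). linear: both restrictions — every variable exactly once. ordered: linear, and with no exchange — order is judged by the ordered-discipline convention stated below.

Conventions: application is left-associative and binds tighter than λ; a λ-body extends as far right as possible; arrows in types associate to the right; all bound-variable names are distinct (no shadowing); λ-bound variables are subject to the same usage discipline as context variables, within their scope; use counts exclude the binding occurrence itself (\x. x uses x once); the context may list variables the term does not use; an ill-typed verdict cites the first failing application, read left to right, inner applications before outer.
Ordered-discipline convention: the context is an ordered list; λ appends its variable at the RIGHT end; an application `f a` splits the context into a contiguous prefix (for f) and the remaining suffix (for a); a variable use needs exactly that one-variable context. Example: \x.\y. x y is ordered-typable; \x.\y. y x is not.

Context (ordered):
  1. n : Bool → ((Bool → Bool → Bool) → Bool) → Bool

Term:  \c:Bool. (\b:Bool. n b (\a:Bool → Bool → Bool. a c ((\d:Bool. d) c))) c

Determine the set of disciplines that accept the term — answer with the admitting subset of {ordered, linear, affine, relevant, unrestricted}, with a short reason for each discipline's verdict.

admitted in: relevant, unrestricted
variable uses: n ×1, c (bound) ×3, b (bound) ×1, a (bound) ×1, d (bound) ×1
use order (left to right): n, b, a, c, d, c, c
typing: the term checks, with type Bool → Bool
ordered ✗ (c ×3 used more than once (contraction))
linear ✗ (c ×3 used more than once (contraction))
affine ✗ (c ×3 used more than once (contraction))
relevant ✓ (at least one use each (n, c, b, a, d))
unrestricted ✓ (simply typable at Bool → Bool; W, C, E all held)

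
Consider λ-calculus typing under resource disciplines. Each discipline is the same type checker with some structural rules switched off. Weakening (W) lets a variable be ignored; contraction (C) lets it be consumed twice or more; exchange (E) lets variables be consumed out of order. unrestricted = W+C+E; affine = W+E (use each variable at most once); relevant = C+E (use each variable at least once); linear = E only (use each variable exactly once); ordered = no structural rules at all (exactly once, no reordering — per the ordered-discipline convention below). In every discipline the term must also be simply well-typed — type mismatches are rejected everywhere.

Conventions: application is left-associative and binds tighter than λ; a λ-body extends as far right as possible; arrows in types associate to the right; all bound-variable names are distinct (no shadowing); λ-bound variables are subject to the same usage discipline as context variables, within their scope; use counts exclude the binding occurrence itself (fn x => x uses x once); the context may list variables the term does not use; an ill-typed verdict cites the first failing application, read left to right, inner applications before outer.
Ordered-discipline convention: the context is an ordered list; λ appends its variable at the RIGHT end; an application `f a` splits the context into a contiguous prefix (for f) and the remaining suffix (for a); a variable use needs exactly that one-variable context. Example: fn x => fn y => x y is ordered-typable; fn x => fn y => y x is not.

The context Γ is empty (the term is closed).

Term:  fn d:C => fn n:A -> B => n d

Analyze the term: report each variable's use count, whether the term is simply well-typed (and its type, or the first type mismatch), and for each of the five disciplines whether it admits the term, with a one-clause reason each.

usage: d [bound]=1; n [bound]=1
left-to-right use order: n, d
typing: ill-typed: a function awaiting A gets C
ordered: ✗ — a type mismatch blocks all five
linear: ✗ — the type mismatch rejects it
affine: ✗ — not simply typable
relevant: ✗ — fails simple typing
unrestricted: ✗ — a type mismatch blocks all five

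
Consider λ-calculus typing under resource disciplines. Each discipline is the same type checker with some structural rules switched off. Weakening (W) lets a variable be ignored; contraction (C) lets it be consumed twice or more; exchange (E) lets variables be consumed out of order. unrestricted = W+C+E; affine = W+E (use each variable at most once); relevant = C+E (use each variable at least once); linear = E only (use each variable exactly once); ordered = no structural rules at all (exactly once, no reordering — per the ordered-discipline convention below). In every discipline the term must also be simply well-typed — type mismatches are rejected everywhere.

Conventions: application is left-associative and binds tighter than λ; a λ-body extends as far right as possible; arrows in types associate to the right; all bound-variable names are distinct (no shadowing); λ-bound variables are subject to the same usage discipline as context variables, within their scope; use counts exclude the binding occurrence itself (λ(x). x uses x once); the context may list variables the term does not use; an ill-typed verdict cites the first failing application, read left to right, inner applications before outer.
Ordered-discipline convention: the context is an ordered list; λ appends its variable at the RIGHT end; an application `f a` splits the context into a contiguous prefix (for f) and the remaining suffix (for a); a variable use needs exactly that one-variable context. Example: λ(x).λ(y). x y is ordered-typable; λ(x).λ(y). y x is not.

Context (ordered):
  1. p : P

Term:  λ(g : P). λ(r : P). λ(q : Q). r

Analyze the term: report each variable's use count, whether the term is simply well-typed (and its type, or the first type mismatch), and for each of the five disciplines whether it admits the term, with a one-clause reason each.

variable uses: p: 0×; g [bound]: 0×; r [bound]: 1×; q [bound]: 0×
use order (left to right): r
typing: well-typed — term : P -> P -> Q -> P
ordered: ✗, p, g, q left unused
linear: ✗, p, g, q left unused
affine: ✓, at most one use each (p, g, r, q)
relevant: ✗, p, g, q left unused
unrestricted: ✓, type-checks (P -> P -> Q -> P) and nothing is barred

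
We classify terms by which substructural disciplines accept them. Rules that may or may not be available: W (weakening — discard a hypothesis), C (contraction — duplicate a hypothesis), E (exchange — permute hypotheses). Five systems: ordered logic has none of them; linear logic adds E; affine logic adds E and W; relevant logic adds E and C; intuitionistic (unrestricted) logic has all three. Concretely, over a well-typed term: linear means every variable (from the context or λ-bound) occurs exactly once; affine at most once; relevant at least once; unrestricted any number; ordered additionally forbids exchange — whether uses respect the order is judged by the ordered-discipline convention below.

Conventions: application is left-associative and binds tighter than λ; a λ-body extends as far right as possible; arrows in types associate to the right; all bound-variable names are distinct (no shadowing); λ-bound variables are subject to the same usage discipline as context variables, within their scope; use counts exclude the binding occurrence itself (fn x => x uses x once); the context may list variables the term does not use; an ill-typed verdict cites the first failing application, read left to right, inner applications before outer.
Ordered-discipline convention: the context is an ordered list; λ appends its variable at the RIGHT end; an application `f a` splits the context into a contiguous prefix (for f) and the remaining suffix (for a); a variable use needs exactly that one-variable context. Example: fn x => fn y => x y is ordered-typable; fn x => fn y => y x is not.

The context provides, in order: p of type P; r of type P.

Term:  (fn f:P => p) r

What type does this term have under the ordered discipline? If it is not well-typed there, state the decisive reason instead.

not well-typed under ordered — needs weakening: f unused
variable uses: p: 1×, r: 1×, f (bound): 0×
left-to-right use order: p, r
typing: the term checks, with type P
per-discipline verdicts: ordered ✗ · linear ✗ · affine ✓ · relevant ✗ · unrestricted ✓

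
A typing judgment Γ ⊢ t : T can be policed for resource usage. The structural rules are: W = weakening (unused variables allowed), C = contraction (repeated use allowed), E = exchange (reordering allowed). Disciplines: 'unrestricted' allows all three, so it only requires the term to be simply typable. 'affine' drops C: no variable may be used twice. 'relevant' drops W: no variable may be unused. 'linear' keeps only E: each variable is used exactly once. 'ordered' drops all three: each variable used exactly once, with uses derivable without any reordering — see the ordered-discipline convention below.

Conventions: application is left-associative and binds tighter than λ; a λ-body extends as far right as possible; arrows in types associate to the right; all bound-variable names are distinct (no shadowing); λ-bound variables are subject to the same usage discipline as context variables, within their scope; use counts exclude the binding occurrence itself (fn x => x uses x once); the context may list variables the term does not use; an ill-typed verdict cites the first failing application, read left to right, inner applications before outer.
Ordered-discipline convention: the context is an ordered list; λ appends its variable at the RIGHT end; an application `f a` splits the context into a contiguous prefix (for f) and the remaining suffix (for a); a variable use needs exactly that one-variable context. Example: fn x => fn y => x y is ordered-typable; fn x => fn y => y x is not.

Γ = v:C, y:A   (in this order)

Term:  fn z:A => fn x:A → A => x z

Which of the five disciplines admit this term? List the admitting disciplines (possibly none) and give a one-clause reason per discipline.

admitted in: affine, unrestricted
variable uses: v=0; y=0; z [bound]=1; x [bound]=1
order of uses: x, z
typing: the term checks, with type A → (A → A) → A
ordered ✗ (unused: v, y — weakening required)
linear ✗ (unused: v, y — weakening required)
affine ✓ (no duplicate uses among v, y, z, x)
relevant ✗ (unused: v, y — weakening required)
unrestricted ✓ (simply typable at A → (A → A) → A; W, C, E all held)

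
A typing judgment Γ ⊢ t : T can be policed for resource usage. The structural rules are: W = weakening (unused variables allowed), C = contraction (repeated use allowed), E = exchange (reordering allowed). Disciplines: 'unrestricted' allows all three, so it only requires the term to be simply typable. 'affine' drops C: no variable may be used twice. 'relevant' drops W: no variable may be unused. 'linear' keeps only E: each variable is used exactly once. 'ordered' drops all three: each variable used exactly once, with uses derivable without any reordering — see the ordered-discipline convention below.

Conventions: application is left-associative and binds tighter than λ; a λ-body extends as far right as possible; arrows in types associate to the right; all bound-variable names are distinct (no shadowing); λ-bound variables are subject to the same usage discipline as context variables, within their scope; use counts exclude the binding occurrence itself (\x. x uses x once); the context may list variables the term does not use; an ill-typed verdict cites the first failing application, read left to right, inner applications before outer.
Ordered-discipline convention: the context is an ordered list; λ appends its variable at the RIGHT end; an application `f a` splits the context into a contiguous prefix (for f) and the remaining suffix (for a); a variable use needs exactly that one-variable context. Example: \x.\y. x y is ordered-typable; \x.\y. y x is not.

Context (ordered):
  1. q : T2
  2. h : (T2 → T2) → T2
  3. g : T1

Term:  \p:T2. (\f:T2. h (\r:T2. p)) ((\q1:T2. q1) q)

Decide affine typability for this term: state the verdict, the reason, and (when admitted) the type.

yes — none of q, h, g, p, f, r, q1 used more than once; term : T2 → T2
use counts: q: 1; h: 1; g: 0; p (λ-bound): 1; f (λ-bound): 0; r (λ-bound): 0; q1 (λ-bound): 1
order of uses: h, p, q1, q
typing: well-typed — term : T2 → T2
across the five disciplines: ordered ✗ | linear ✗ | affine ✓ | relevant ✗ | unrestricted ✓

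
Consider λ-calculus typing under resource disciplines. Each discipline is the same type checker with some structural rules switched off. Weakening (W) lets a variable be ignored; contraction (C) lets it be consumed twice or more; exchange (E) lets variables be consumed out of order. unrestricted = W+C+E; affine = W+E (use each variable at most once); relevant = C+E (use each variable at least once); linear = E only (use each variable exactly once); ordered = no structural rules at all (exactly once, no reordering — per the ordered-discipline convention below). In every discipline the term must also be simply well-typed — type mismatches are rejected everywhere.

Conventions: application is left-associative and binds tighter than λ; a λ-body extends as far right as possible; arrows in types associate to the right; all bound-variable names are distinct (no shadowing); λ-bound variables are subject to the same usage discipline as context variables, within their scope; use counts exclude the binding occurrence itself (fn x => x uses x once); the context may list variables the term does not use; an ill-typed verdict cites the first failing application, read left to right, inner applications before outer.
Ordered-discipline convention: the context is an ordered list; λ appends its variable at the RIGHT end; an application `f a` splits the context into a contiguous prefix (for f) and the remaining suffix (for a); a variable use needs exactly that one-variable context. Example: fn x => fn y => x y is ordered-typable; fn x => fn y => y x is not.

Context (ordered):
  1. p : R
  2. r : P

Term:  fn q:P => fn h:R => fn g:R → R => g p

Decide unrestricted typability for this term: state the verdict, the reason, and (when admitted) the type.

yes — typability at P → R → (R → R) → R is all that's needed; term : P → R → (R → R) → R
use counts: p ×1; r ×0; q (bound) ×0; h (bound) ×0; g (bound) ×1
order of uses: g, p
typing: ✓ — P → R → (R → R) → R
summary: ordered ✗; linear ✗; affine ✓; relevant ✗; unrestricted ✓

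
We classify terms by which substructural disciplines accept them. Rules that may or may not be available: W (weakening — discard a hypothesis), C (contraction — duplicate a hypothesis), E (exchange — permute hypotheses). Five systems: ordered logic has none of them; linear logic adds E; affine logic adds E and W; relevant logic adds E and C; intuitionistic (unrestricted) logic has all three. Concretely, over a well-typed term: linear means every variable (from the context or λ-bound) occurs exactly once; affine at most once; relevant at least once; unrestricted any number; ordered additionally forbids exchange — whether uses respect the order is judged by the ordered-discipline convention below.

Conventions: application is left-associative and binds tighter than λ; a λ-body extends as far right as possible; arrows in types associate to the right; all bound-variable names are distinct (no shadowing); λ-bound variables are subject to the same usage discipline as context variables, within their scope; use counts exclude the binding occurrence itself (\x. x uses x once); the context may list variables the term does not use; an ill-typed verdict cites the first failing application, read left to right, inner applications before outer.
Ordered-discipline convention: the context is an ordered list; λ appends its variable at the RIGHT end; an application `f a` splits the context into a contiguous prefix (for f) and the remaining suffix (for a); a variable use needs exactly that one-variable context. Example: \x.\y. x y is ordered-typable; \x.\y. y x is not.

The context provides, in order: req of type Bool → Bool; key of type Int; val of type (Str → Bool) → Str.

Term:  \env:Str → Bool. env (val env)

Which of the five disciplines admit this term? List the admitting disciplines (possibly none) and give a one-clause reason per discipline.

admitted by: unrestricted
counts: req=0; key=0; val=1; env (λ-bound)=2
uses in reading order: env, val, env
typing: ✓ — (Str → Bool) → Bool
ordered: ✗, uses contraction: env ×2; req, key never used (weakening)
linear: ✗, uses contraction: env ×2; req, key never used (weakening)
affine: ✗, uses contraction: env ×2
relevant: ✗, req, key never used (weakening)
unrestricted: ✓, type-checks ((Str → Bool) → Bool) and nothing is barred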